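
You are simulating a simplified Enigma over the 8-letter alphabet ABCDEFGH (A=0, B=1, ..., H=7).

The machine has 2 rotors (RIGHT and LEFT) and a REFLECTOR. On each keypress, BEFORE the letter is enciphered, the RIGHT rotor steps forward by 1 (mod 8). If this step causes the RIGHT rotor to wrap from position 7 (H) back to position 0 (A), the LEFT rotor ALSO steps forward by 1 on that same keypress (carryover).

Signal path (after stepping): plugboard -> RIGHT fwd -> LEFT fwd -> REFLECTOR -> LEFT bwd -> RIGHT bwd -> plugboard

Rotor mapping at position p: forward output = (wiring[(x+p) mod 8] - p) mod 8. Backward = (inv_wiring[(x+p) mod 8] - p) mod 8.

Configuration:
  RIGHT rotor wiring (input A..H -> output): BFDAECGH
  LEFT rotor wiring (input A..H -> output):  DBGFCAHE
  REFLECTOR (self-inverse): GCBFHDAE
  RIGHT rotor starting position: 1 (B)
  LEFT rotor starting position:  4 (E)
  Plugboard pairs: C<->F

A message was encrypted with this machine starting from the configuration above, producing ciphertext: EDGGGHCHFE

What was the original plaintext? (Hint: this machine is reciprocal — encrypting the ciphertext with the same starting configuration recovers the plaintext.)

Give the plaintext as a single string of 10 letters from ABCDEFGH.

Char 1 ('E'): step: R->2, L=4; E->plug->E->R->E->L->H->refl->E->L'->B->R'->A->plug->A
Char 2 ('D'): step: R->3, L=4; D->plug->D->R->D->L->A->refl->G->L'->A->R'->H->plug->H
Char 3 ('G'): step: R->4, L=4; G->plug->G->R->H->L->B->refl->C->L'->G->R'->B->plug->B
Char 4 ('G'): step: R->5, L=4; G->plug->G->R->D->L->A->refl->G->L'->A->R'->E->plug->E
Char 5 ('G'): step: R->6, L=4; G->plug->G->R->G->L->C->refl->B->L'->H->R'->D->plug->D
Char 6 ('H'): step: R->7, L=4; H->plug->H->R->H->L->B->refl->C->L'->G->R'->C->plug->F
Char 7 ('C'): step: R->0, L->5 (L advanced); C->plug->F->R->C->L->H->refl->E->L'->E->R'->E->plug->E
Char 8 ('H'): step: R->1, L=5; H->plug->H->R->A->L->D->refl->F->L'->H->R'->C->plug->F
Char 9 ('F'): step: R->2, L=5; F->plug->C->R->C->L->H->refl->E->L'->E->R'->E->plug->E
Char 10 ('E'): step: R->3, L=5; E->plug->E->R->E->L->E->refl->H->L'->C->R'->G->plug->G

Answer: AHBEDFEFEG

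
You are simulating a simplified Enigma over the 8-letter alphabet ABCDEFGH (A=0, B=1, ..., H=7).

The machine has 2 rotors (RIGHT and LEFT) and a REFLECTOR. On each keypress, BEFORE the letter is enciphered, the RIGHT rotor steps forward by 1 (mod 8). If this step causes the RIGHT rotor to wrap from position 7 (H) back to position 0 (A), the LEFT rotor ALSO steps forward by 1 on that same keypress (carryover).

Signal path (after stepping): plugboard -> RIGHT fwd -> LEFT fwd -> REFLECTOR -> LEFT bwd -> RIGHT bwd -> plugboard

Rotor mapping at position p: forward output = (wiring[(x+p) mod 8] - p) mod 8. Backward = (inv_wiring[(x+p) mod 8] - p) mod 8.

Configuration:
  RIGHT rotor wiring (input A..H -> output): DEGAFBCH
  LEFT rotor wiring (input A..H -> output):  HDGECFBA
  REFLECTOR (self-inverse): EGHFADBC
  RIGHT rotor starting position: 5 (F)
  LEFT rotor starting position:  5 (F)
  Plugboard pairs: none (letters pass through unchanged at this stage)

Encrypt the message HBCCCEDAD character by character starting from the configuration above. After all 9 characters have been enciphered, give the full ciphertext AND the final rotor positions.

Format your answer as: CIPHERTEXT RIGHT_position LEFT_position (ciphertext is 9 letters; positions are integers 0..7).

Char 1 ('H'): step: R->6, L=5; H->plug->H->R->D->L->C->refl->H->L'->G->R'->D->plug->D
Char 2 ('B'): step: R->7, L=5; B->plug->B->R->E->L->G->refl->B->L'->F->R'->C->plug->C
Char 3 ('C'): step: R->0, L->6 (L advanced); C->plug->C->R->G->L->E->refl->A->L'->E->R'->B->plug->B
Char 4 ('C'): step: R->1, L=6; C->plug->C->R->H->L->H->refl->C->L'->B->R'->F->plug->F
Char 5 ('C'): step: R->2, L=6; C->plug->C->R->D->L->F->refl->D->L'->A->R'->E->plug->E
Char 6 ('E'): step: R->3, L=6; E->plug->E->R->E->L->A->refl->E->L'->G->R'->C->plug->C
Char 7 ('D'): step: R->4, L=6; D->plug->D->R->D->L->F->refl->D->L'->A->R'->F->plug->F
Char 8 ('A'): step: R->5, L=6; A->plug->A->R->E->L->A->refl->E->L'->G->R'->D->plug->D
Char 9 ('D'): step: R->6, L=6; D->plug->D->R->G->L->E->refl->A->L'->E->R'->A->plug->A
Final: ciphertext=DCBFECFDA, RIGHT=6, LEFT=6

Answer: DCBFECFDA 6 6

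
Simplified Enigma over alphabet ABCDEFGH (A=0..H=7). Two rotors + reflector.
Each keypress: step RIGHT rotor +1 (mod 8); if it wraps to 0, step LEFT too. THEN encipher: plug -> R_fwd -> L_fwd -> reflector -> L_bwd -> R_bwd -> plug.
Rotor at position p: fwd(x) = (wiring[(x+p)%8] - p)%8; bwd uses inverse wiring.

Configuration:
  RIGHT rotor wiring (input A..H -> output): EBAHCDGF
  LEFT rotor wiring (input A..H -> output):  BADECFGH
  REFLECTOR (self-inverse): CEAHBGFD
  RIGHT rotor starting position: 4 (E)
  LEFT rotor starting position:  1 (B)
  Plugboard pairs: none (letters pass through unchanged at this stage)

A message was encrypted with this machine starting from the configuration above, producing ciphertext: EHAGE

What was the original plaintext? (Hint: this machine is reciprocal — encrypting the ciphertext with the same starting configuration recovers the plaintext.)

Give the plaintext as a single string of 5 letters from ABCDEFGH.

Answer: FCBFD

Derivation:
Char 1 ('E'): step: R->5, L=1; E->plug->E->R->E->L->E->refl->B->L'->D->R'->F->plug->F
Char 2 ('H'): step: R->6, L=1; H->plug->H->R->F->L->F->refl->G->L'->G->R'->C->plug->C
Char 3 ('A'): step: R->7, L=1; A->plug->A->R->G->L->G->refl->F->L'->F->R'->B->plug->B
Char 4 ('G'): step: R->0, L->2 (L advanced); G->plug->G->R->G->L->H->refl->D->L'->D->R'->F->plug->F
Char 5 ('E'): step: R->1, L=2; E->plug->E->R->C->L->A->refl->C->L'->B->R'->D->plug->D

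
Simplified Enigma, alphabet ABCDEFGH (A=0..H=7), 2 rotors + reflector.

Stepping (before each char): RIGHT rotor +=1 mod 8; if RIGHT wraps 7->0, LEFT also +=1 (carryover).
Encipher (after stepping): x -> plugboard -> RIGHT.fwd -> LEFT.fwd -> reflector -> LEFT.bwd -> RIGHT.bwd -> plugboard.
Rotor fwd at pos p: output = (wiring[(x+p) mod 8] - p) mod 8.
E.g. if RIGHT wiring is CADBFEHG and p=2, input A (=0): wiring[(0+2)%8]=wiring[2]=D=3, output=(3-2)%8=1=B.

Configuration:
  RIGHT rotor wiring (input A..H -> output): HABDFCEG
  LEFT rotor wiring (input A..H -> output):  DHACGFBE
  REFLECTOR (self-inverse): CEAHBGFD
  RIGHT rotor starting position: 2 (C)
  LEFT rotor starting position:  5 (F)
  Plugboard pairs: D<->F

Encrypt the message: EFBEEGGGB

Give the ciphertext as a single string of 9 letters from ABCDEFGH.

Char 1 ('E'): step: R->3, L=5; E->plug->E->R->D->L->G->refl->F->L'->G->R'->H->plug->H
Char 2 ('F'): step: R->4, L=5; F->plug->D->R->C->L->H->refl->D->L'->F->R'->G->plug->G
Char 3 ('B'): step: R->5, L=5; B->plug->B->R->H->L->B->refl->E->L'->B->R'->C->plug->C
Char 4 ('E'): step: R->6, L=5; E->plug->E->R->D->L->G->refl->F->L'->G->R'->A->plug->A
Char 5 ('E'): step: R->7, L=5; E->plug->E->R->E->L->C->refl->A->L'->A->R'->B->plug->B
Char 6 ('G'): step: R->0, L->6 (L advanced); G->plug->G->R->E->L->C->refl->A->L'->G->R'->H->plug->H
Char 7 ('G'): step: R->1, L=6; G->plug->G->R->F->L->E->refl->B->L'->D->R'->F->plug->D
Char 8 ('G'): step: R->2, L=6; G->plug->G->R->F->L->E->refl->B->L'->D->R'->C->plug->C
Char 9 ('B'): step: R->3, L=6; B->plug->B->R->C->L->F->refl->G->L'->B->R'->D->plug->F

Answer: HGCABHDCF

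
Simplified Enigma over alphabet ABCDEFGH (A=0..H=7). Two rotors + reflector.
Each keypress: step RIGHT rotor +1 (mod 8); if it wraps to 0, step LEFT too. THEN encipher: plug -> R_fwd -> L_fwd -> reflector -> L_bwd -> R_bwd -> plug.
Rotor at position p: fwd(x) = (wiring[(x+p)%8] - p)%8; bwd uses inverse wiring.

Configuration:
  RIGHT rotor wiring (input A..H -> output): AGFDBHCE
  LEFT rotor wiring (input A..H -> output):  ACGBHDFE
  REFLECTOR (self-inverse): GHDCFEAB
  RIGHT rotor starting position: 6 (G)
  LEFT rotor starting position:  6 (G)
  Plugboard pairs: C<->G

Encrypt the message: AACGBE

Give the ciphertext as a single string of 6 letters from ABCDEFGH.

Char 1 ('A'): step: R->7, L=6; A->plug->A->R->F->L->D->refl->C->L'->C->R'->F->plug->F
Char 2 ('A'): step: R->0, L->7 (L advanced); A->plug->A->R->A->L->F->refl->E->L'->G->R'->B->plug->B
Char 3 ('C'): step: R->1, L=7; C->plug->G->R->D->L->H->refl->B->L'->B->R'->F->plug->F
Char 4 ('G'): step: R->2, L=7; G->plug->C->R->H->L->G->refl->A->L'->F->R'->D->plug->D
Char 5 ('B'): step: R->3, L=7; B->plug->B->R->G->L->E->refl->F->L'->A->R'->A->plug->A
Char 6 ('E'): step: R->4, L=7; E->plug->E->R->E->L->C->refl->D->L'->C->R'->F->plug->F

Answer: FBFDAF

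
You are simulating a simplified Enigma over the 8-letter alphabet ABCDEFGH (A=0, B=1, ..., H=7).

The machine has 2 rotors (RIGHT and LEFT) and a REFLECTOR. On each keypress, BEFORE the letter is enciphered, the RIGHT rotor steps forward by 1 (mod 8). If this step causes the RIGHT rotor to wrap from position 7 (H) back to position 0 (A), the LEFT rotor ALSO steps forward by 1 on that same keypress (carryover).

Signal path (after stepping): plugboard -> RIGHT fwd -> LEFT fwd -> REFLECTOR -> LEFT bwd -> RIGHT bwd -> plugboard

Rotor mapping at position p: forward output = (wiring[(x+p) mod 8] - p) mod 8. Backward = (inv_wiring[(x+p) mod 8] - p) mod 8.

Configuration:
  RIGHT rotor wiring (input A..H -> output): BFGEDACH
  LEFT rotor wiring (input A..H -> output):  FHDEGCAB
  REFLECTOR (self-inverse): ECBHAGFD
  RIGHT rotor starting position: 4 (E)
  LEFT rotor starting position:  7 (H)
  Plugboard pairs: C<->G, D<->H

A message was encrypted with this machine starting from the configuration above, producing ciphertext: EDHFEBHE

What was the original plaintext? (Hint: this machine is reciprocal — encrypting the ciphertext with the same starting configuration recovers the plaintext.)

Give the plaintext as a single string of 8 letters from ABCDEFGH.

Char 1 ('E'): step: R->5, L=7; E->plug->E->R->A->L->C->refl->B->L'->H->R'->G->plug->C
Char 2 ('D'): step: R->6, L=7; D->plug->H->R->C->L->A->refl->E->L'->D->R'->C->plug->G
Char 3 ('H'): step: R->7, L=7; H->plug->D->R->H->L->B->refl->C->L'->A->R'->A->plug->A
Char 4 ('F'): step: R->0, L->0 (L advanced); F->plug->F->R->A->L->F->refl->G->L'->E->R'->D->plug->H
Char 5 ('E'): step: R->1, L=0; E->plug->E->R->H->L->B->refl->C->L'->F->R'->B->plug->B
Char 6 ('B'): step: R->2, L=0; B->plug->B->R->C->L->D->refl->H->L'->B->R'->C->plug->G
Char 7 ('H'): step: R->3, L=0; H->plug->D->R->H->L->B->refl->C->L'->F->R'->C->plug->G
Char 8 ('E'): step: R->4, L=0; E->plug->E->R->F->L->C->refl->B->L'->H->R'->A->plug->A

Answer: CGAHBGGA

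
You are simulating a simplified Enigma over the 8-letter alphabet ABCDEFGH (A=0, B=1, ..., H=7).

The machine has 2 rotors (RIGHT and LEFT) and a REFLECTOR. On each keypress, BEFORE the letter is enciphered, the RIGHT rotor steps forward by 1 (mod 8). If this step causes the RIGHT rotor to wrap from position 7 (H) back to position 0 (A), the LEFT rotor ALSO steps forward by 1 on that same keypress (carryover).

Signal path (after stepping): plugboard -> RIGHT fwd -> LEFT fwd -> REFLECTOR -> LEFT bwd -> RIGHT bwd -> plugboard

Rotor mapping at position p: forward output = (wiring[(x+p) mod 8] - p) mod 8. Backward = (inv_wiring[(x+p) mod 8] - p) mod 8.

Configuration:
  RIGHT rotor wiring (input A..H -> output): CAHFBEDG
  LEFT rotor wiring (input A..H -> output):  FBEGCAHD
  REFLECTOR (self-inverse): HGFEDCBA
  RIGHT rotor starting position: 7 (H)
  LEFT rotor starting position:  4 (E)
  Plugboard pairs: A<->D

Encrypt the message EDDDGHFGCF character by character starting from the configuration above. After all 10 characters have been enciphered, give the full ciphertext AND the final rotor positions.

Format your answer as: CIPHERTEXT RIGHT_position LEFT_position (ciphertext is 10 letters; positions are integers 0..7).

Char 1 ('E'): step: R->0, L->5 (L advanced); E->plug->E->R->B->L->C->refl->F->L'->H->R'->C->plug->C
Char 2 ('D'): step: R->1, L=5; D->plug->A->R->H->L->F->refl->C->L'->B->R'->H->plug->H
Char 3 ('D'): step: R->2, L=5; D->plug->A->R->F->L->H->refl->A->L'->D->R'->B->plug->B
Char 4 ('D'): step: R->3, L=5; D->plug->A->R->C->L->G->refl->B->L'->G->R'->B->plug->B
Char 5 ('G'): step: R->4, L=5; G->plug->G->R->D->L->A->refl->H->L'->F->R'->A->plug->D
Char 6 ('H'): step: R->5, L=5; H->plug->H->R->E->L->E->refl->D->L'->A->R'->G->plug->G
Char 7 ('F'): step: R->6, L=5; F->plug->F->R->H->L->F->refl->C->L'->B->R'->E->plug->E
Char 8 ('G'): step: R->7, L=5; G->plug->G->R->F->L->H->refl->A->L'->D->R'->B->plug->B
Char 9 ('C'): step: R->0, L->6 (L advanced); C->plug->C->R->H->L->C->refl->F->L'->B->R'->E->plug->E
Char 10 ('F'): step: R->1, L=6; F->plug->F->R->C->L->H->refl->A->L'->F->R'->G->plug->G
Final: ciphertext=CHBBDGEBEG, RIGHT=1, LEFT=6

Answer: CHBBDGEBEG 1 6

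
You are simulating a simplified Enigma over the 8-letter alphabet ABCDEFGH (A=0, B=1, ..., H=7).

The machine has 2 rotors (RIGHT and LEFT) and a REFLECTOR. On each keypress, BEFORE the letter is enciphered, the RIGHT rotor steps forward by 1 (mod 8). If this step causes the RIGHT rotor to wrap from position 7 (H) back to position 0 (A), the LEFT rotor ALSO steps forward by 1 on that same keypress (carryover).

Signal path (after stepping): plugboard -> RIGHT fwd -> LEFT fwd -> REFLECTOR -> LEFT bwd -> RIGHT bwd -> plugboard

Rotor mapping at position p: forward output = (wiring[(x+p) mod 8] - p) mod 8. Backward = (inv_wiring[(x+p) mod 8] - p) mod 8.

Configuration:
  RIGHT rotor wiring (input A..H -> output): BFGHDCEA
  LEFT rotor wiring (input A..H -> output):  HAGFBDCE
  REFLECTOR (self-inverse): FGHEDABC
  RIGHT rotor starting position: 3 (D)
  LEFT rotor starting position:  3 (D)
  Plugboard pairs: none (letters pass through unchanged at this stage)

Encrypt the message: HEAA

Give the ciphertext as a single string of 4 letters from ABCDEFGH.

Answer: CCBF

Derivation:
Char 1 ('H'): step: R->4, L=3; H->plug->H->R->D->L->H->refl->C->L'->A->R'->C->plug->C
Char 2 ('E'): step: R->5, L=3; E->plug->E->R->A->L->C->refl->H->L'->D->R'->C->plug->C
Char 3 ('A'): step: R->6, L=3; A->plug->A->R->G->L->F->refl->A->L'->C->R'->B->plug->B
Char 4 ('A'): step: R->7, L=3; A->plug->A->R->B->L->G->refl->B->L'->E->R'->F->plug->F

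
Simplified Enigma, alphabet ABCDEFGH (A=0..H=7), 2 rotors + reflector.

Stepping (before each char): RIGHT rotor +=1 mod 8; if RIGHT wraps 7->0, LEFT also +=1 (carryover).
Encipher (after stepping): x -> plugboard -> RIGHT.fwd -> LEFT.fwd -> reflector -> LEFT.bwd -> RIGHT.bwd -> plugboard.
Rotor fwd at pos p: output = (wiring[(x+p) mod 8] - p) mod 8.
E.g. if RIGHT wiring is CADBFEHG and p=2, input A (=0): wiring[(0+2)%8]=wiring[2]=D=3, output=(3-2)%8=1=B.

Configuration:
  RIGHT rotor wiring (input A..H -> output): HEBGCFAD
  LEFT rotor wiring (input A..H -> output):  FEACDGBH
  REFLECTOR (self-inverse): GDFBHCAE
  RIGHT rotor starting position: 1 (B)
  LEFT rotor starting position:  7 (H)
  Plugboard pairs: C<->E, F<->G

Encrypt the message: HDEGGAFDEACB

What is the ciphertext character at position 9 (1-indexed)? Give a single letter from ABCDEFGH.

Char 1 ('H'): step: R->2, L=7; H->plug->H->R->C->L->F->refl->C->L'->H->R'->A->plug->A
Char 2 ('D'): step: R->3, L=7; D->plug->D->R->F->L->E->refl->H->L'->G->R'->H->plug->H
Char 3 ('E'): step: R->4, L=7; E->plug->C->R->E->L->D->refl->B->L'->D->R'->E->plug->C
Char 4 ('G'): step: R->5, L=7; G->plug->F->R->E->L->D->refl->B->L'->D->R'->B->plug->B
Char 5 ('G'): step: R->6, L=7; G->plug->F->R->A->L->A->refl->G->L'->B->R'->C->plug->E
Char 6 ('A'): step: R->7, L=7; A->plug->A->R->E->L->D->refl->B->L'->D->R'->F->plug->G
Char 7 ('F'): step: R->0, L->0 (L advanced); F->plug->G->R->A->L->F->refl->C->L'->D->R'->H->plug->H
Char 8 ('D'): step: R->1, L=0; D->plug->D->R->B->L->E->refl->H->L'->H->R'->F->plug->G
Char 9 ('E'): step: R->2, L=0; E->plug->C->R->A->L->F->refl->C->L'->D->R'->D->plug->D

D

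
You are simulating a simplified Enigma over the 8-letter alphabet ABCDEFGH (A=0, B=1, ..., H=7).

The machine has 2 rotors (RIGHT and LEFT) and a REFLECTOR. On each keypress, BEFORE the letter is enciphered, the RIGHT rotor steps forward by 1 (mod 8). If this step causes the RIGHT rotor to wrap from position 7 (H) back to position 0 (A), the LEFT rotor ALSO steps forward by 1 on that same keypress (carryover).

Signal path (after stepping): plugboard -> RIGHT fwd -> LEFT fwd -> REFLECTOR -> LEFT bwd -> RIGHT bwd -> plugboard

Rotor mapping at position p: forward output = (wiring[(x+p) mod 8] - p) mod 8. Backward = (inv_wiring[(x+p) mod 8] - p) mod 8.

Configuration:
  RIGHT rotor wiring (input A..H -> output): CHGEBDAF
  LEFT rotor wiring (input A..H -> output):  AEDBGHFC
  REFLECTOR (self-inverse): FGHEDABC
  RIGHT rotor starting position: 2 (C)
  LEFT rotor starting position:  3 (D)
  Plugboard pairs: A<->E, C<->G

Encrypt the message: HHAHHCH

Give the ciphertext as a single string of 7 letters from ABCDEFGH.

Char 1 ('H'): step: R->3, L=3; H->plug->H->R->D->L->C->refl->H->L'->E->R'->G->plug->C
Char 2 ('H'): step: R->4, L=3; H->plug->H->R->A->L->G->refl->B->L'->G->R'->E->plug->A
Char 3 ('A'): step: R->5, L=3; A->plug->E->R->C->L->E->refl->D->L'->B->R'->F->plug->F
Char 4 ('H'): step: R->6, L=3; H->plug->H->R->F->L->F->refl->A->L'->H->R'->B->plug->B
Char 5 ('H'): step: R->7, L=3; H->plug->H->R->B->L->D->refl->E->L'->C->R'->F->plug->F
Char 6 ('C'): step: R->0, L->4 (L advanced); C->plug->G->R->A->L->C->refl->H->L'->G->R'->C->plug->G
Char 7 ('H'): step: R->1, L=4; H->plug->H->R->B->L->D->refl->E->L'->E->R'->G->plug->C

Answer: CAFBFGC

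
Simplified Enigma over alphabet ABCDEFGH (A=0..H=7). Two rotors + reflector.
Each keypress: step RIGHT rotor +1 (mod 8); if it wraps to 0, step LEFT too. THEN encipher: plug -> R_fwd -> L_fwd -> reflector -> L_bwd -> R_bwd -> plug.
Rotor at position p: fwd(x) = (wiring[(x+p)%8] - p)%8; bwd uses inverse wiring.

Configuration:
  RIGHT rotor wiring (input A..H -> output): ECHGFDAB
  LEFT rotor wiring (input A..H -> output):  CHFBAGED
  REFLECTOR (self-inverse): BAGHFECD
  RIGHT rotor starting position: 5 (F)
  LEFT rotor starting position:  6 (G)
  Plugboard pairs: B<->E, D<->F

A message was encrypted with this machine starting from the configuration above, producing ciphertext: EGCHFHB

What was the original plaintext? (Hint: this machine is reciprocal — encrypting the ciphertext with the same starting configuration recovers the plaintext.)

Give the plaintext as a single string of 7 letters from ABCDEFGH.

Answer: GEGFBAE

Derivation:
Char 1 ('E'): step: R->6, L=6; E->plug->B->R->D->L->B->refl->A->L'->H->R'->G->plug->G
Char 2 ('G'): step: R->7, L=6; G->plug->G->R->E->L->H->refl->D->L'->F->R'->B->plug->E
Char 3 ('C'): step: R->0, L->7 (L advanced); C->plug->C->R->H->L->F->refl->E->L'->A->R'->G->plug->G
Char 4 ('H'): step: R->1, L=7; H->plug->H->R->D->L->G->refl->C->L'->E->R'->D->plug->F
Char 5 ('F'): step: R->2, L=7; F->plug->D->R->B->L->D->refl->H->L'->G->R'->E->plug->B
Char 6 ('H'): step: R->3, L=7; H->plug->H->R->E->L->C->refl->G->L'->D->R'->A->plug->A
Char 7 ('B'): step: R->4, L=7; B->plug->E->R->A->L->E->refl->F->L'->H->R'->B->plug->E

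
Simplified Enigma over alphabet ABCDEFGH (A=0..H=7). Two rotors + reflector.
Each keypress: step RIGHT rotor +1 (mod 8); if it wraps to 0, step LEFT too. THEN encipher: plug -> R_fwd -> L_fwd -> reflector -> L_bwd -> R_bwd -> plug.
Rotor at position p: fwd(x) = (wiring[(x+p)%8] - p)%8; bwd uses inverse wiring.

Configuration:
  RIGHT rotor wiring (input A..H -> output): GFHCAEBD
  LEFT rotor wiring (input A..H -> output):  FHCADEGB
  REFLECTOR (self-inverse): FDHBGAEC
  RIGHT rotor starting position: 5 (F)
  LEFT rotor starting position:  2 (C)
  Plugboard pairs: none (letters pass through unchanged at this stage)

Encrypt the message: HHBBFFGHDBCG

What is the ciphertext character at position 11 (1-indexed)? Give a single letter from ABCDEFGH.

Char 1 ('H'): step: R->6, L=2; H->plug->H->R->G->L->D->refl->B->L'->C->R'->G->plug->G
Char 2 ('H'): step: R->7, L=2; H->plug->H->R->C->L->B->refl->D->L'->G->R'->C->plug->C
Char 3 ('B'): step: R->0, L->3 (L advanced); B->plug->B->R->F->L->C->refl->H->L'->H->R'->C->plug->C
Char 4 ('B'): step: R->1, L=3; B->plug->B->R->G->L->E->refl->G->L'->E->R'->A->plug->A
Char 5 ('F'): step: R->2, L=3; F->plug->F->R->B->L->A->refl->F->L'->A->R'->B->plug->B
Char 6 ('F'): step: R->3, L=3; F->plug->F->R->D->L->D->refl->B->L'->C->R'->G->plug->G
Char 7 ('G'): step: R->4, L=3; G->plug->G->R->D->L->D->refl->B->L'->C->R'->E->plug->E
Char 8 ('H'): step: R->5, L=3; H->plug->H->R->D->L->D->refl->B->L'->C->R'->F->plug->F
Char 9 ('D'): step: R->6, L=3; D->plug->D->R->H->L->H->refl->C->L'->F->R'->B->plug->B
Char 10 ('B'): step: R->7, L=3; B->plug->B->R->H->L->H->refl->C->L'->F->R'->G->plug->G
Char 11 ('C'): step: R->0, L->4 (L advanced); C->plug->C->R->H->L->E->refl->G->L'->G->R'->A->plug->A

A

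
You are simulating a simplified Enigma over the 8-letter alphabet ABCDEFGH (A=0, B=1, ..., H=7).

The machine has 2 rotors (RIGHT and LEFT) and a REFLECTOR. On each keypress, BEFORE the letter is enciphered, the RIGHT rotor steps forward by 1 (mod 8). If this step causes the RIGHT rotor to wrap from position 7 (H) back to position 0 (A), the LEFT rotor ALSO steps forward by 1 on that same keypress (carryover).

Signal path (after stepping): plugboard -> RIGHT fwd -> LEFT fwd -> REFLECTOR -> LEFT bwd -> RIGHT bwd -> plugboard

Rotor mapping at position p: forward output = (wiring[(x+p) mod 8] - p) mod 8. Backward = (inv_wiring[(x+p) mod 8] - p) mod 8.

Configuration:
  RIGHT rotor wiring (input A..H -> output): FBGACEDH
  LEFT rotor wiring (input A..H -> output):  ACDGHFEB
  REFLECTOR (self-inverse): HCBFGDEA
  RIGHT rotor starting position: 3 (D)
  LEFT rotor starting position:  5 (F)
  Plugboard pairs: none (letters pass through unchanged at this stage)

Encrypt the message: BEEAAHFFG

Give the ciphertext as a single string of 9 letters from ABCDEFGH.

Char 1 ('B'): step: R->4, L=5; B->plug->B->R->A->L->A->refl->H->L'->B->R'->E->plug->E
Char 2 ('E'): step: R->5, L=5; E->plug->E->R->E->L->F->refl->D->L'->D->R'->G->plug->G
Char 3 ('E'): step: R->6, L=5; E->plug->E->R->A->L->A->refl->H->L'->B->R'->B->plug->B
Char 4 ('A'): step: R->7, L=5; A->plug->A->R->A->L->A->refl->H->L'->B->R'->E->plug->E
Char 5 ('A'): step: R->0, L->6 (L advanced); A->plug->A->R->F->L->A->refl->H->L'->H->R'->H->plug->H
Char 6 ('H'): step: R->1, L=6; H->plug->H->R->E->L->F->refl->D->L'->B->R'->D->plug->D
Char 7 ('F'): step: R->2, L=6; F->plug->F->R->F->L->A->refl->H->L'->H->R'->H->plug->H
Char 8 ('F'): step: R->3, L=6; F->plug->F->R->C->L->C->refl->B->L'->G->R'->G->plug->G
Char 9 ('G'): step: R->4, L=6; G->plug->G->R->C->L->C->refl->B->L'->G->R'->A->plug->A

Answer: EGBEHDHGA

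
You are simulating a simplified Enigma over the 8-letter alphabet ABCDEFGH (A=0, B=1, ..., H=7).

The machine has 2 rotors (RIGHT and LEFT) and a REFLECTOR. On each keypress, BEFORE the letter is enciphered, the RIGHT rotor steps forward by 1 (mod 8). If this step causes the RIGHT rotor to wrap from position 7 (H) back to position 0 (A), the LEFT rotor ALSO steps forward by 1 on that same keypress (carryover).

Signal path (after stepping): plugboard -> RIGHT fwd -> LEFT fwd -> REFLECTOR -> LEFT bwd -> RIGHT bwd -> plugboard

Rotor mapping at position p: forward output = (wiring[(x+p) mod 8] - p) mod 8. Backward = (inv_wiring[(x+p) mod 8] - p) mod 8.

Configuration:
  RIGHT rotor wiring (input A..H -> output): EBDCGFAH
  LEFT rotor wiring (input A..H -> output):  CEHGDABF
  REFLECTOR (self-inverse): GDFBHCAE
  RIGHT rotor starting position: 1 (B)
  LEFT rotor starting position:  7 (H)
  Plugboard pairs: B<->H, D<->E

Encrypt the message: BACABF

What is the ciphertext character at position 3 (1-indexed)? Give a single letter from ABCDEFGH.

Char 1 ('B'): step: R->2, L=7; B->plug->H->R->H->L->C->refl->F->L'->C->R'->G->plug->G
Char 2 ('A'): step: R->3, L=7; A->plug->A->R->H->L->C->refl->F->L'->C->R'->C->plug->C
Char 3 ('C'): step: R->4, L=7; C->plug->C->R->E->L->H->refl->E->L'->F->R'->F->plug->F

F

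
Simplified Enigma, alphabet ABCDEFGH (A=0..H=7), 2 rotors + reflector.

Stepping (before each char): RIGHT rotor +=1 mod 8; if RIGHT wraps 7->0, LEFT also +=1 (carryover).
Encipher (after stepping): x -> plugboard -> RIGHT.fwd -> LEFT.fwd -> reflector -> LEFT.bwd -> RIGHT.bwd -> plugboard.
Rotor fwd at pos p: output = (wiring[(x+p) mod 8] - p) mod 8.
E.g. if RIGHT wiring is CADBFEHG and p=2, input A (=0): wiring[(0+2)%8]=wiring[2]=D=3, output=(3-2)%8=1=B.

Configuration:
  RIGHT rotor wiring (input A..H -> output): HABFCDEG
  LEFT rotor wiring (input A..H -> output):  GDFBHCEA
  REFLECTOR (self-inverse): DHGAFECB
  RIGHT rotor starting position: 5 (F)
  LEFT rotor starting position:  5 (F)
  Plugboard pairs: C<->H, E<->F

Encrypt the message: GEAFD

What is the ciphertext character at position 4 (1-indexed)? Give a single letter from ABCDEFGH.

Char 1 ('G'): step: R->6, L=5; G->plug->G->R->E->L->G->refl->C->L'->H->R'->F->plug->E
Char 2 ('E'): step: R->7, L=5; E->plug->F->R->D->L->B->refl->H->L'->B->R'->C->plug->H
Char 3 ('A'): step: R->0, L->6 (L advanced); A->plug->A->R->H->L->E->refl->F->L'->D->R'->F->plug->E
Char 4 ('F'): step: R->1, L=6; F->plug->E->R->C->L->A->refl->D->L'->F->R'->G->plug->G

G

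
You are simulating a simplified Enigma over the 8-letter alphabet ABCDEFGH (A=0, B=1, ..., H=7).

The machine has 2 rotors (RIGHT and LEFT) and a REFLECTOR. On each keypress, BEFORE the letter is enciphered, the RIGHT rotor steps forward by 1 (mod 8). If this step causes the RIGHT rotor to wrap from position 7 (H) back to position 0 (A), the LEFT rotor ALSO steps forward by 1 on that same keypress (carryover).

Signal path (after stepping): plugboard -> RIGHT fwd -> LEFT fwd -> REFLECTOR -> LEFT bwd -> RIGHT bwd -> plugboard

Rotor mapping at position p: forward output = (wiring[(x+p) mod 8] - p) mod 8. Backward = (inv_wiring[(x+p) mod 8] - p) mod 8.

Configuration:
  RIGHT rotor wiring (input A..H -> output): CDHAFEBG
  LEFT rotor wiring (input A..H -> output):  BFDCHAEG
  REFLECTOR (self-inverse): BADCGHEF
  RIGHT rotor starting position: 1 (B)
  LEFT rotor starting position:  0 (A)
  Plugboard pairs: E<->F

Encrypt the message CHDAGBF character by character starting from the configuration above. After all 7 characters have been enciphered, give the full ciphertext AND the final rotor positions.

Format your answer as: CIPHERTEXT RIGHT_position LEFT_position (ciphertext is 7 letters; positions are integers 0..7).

Char 1 ('C'): step: R->2, L=0; C->plug->C->R->D->L->C->refl->D->L'->C->R'->D->plug->D
Char 2 ('H'): step: R->3, L=0; H->plug->H->R->E->L->H->refl->F->L'->B->R'->C->plug->C
Char 3 ('D'): step: R->4, L=0; D->plug->D->R->C->L->D->refl->C->L'->D->R'->G->plug->G
Char 4 ('A'): step: R->5, L=0; A->plug->A->R->H->L->G->refl->E->L'->G->R'->E->plug->F
Char 5 ('G'): step: R->6, L=0; G->plug->G->R->H->L->G->refl->E->L'->G->R'->H->plug->H
Char 6 ('B'): step: R->7, L=0; B->plug->B->R->D->L->C->refl->D->L'->C->R'->H->plug->H
Char 7 ('F'): step: R->0, L->1 (L advanced); F->plug->E->R->F->L->D->refl->C->L'->B->R'->G->plug->G
Final: ciphertext=DCGFHHG, RIGHT=0, LEFT=1

Answer: DCGFHHG 0 1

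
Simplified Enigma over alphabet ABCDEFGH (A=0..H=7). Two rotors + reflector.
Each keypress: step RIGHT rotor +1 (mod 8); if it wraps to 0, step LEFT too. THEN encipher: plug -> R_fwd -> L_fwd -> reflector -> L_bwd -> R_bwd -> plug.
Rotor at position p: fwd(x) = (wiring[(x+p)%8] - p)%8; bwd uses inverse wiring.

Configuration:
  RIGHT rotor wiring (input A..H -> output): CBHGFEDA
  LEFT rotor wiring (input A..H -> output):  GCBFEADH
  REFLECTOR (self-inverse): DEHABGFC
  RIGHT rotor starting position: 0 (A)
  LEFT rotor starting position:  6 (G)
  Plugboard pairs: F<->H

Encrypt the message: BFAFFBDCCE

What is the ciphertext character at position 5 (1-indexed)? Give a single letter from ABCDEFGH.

Char 1 ('B'): step: R->1, L=6; B->plug->B->R->G->L->G->refl->F->L'->A->R'->A->plug->A
Char 2 ('F'): step: R->2, L=6; F->plug->H->R->H->L->C->refl->H->L'->F->R'->A->plug->A
Char 3 ('A'): step: R->3, L=6; A->plug->A->R->D->L->E->refl->B->L'->B->R'->C->plug->C
Char 4 ('F'): step: R->4, L=6; F->plug->H->R->C->L->A->refl->D->L'->E->R'->D->plug->D
Char 5 ('F'): step: R->5, L=6; F->plug->H->R->A->L->F->refl->G->L'->G->R'->B->plug->B

B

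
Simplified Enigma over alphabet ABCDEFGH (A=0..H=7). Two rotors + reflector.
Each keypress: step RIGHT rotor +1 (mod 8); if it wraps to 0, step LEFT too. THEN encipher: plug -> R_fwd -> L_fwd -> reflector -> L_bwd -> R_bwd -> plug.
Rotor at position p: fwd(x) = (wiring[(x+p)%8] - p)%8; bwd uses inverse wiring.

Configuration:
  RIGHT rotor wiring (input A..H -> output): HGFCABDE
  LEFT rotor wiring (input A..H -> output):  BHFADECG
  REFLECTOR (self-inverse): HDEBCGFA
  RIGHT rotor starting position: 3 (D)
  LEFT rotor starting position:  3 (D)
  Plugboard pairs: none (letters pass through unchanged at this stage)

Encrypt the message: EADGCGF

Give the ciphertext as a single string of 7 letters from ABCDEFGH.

Char 1 ('E'): step: R->4, L=3; E->plug->E->R->D->L->H->refl->A->L'->B->R'->G->plug->G
Char 2 ('A'): step: R->5, L=3; A->plug->A->R->E->L->D->refl->B->L'->C->R'->D->plug->D
Char 3 ('D'): step: R->6, L=3; D->plug->D->R->A->L->F->refl->G->L'->F->R'->A->plug->A
Char 4 ('G'): step: R->7, L=3; G->plug->G->R->C->L->B->refl->D->L'->E->R'->H->plug->H
Char 5 ('C'): step: R->0, L->4 (L advanced); C->plug->C->R->F->L->D->refl->B->L'->G->R'->B->plug->B
Char 6 ('G'): step: R->1, L=4; G->plug->G->R->D->L->C->refl->E->L'->H->R'->D->plug->D
Char 7 ('F'): step: R->2, L=4; F->plug->F->R->C->L->G->refl->F->L'->E->R'->H->plug->H

Answer: GDAHBDH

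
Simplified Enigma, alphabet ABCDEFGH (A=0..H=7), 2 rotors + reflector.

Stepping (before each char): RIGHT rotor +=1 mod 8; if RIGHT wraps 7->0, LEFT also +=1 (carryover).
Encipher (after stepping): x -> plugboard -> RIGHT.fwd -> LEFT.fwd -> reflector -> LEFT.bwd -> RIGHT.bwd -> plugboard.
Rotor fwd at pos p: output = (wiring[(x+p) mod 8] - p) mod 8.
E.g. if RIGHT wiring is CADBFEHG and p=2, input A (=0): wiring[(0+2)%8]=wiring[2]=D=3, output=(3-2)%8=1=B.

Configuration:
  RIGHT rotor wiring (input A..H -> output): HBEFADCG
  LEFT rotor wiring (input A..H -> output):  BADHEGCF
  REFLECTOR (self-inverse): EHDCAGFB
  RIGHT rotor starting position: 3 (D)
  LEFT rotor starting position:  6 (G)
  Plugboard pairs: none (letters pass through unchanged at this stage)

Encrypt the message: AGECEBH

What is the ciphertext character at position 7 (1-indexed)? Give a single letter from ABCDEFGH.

Char 1 ('A'): step: R->4, L=6; A->plug->A->R->E->L->F->refl->G->L'->G->R'->C->plug->C
Char 2 ('G'): step: R->5, L=6; G->plug->G->R->A->L->E->refl->A->L'->H->R'->F->plug->F
Char 3 ('E'): step: R->6, L=6; E->plug->E->R->G->L->G->refl->F->L'->E->R'->A->plug->A
Char 4 ('C'): step: R->7, L=6; C->plug->C->R->C->L->D->refl->C->L'->D->R'->H->plug->H
Char 5 ('E'): step: R->0, L->7 (L advanced); E->plug->E->R->A->L->G->refl->F->L'->F->R'->D->plug->D
Char 6 ('B'): step: R->1, L=7; B->plug->B->R->D->L->E->refl->A->L'->E->R'->C->plug->C
Char 7 ('H'): step: R->2, L=7; H->plug->H->R->H->L->D->refl->C->L'->B->R'->D->plug->D

D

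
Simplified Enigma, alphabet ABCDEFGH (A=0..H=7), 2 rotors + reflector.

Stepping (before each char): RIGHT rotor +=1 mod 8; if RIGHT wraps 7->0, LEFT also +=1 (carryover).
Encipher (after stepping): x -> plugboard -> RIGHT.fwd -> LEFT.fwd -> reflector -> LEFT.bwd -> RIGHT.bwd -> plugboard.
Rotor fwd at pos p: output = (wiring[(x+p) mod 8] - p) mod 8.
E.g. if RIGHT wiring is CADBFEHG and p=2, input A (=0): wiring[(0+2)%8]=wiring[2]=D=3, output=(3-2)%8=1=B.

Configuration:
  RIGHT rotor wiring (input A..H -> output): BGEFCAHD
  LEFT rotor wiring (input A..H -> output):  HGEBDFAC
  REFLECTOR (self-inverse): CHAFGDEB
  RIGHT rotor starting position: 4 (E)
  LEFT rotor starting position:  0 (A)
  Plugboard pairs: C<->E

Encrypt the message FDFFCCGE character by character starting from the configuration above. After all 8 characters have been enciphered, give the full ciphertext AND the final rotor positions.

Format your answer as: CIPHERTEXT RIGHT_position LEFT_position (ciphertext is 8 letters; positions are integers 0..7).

Char 1 ('F'): step: R->5, L=0; F->plug->F->R->H->L->C->refl->A->L'->G->R'->C->plug->E
Char 2 ('D'): step: R->6, L=0; D->plug->D->R->A->L->H->refl->B->L'->D->R'->C->plug->E
Char 3 ('F'): step: R->7, L=0; F->plug->F->R->D->L->B->refl->H->L'->A->R'->H->plug->H
Char 4 ('F'): step: R->0, L->1 (L advanced); F->plug->F->R->A->L->F->refl->D->L'->B->R'->A->plug->A
Char 5 ('C'): step: R->1, L=1; C->plug->E->R->H->L->G->refl->E->L'->E->R'->C->plug->E
Char 6 ('C'): step: R->2, L=1; C->plug->E->R->F->L->H->refl->B->L'->G->R'->D->plug->D
Char 7 ('G'): step: R->3, L=1; G->plug->G->R->D->L->C->refl->A->L'->C->R'->A->plug->A
Char 8 ('E'): step: R->4, L=1; E->plug->C->R->D->L->C->refl->A->L'->C->R'->F->plug->F
Final: ciphertext=EEHAEDAF, RIGHT=4, LEFT=1

Answer: EEHAEDAF 4 1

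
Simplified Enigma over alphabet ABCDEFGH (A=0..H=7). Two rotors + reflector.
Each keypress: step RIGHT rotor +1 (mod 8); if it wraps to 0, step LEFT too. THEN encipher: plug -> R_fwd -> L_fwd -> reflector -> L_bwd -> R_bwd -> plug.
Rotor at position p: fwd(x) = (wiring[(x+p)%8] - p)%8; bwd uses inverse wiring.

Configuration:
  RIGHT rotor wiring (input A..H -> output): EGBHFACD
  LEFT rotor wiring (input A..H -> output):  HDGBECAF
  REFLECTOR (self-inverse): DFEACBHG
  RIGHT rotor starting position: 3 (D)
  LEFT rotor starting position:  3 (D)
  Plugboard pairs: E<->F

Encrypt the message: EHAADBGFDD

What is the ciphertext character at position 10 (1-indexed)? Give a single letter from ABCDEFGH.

Char 1 ('E'): step: R->4, L=3; E->plug->F->R->C->L->H->refl->G->L'->A->R'->E->plug->F
Char 2 ('H'): step: R->5, L=3; H->plug->H->R->A->L->G->refl->H->L'->C->R'->G->plug->G
Char 3 ('A'): step: R->6, L=3; A->plug->A->R->E->L->C->refl->E->L'->F->R'->B->plug->B
Char 4 ('A'): step: R->7, L=3; A->plug->A->R->E->L->C->refl->E->L'->F->R'->B->plug->B
Char 5 ('D'): step: R->0, L->4 (L advanced); D->plug->D->R->H->L->F->refl->B->L'->D->R'->H->plug->H
Char 6 ('B'): step: R->1, L=4; B->plug->B->R->A->L->A->refl->D->L'->E->R'->D->plug->D
Char 7 ('G'): step: R->2, L=4; G->plug->G->R->C->L->E->refl->C->L'->G->R'->D->plug->D
Char 8 ('F'): step: R->3, L=4; F->plug->E->R->A->L->A->refl->D->L'->E->R'->A->plug->A
Char 9 ('D'): step: R->4, L=4; D->plug->D->R->H->L->F->refl->B->L'->D->R'->H->plug->H
Char 10 ('D'): step: R->5, L=4; D->plug->D->R->H->L->F->refl->B->L'->D->R'->A->plug->A

A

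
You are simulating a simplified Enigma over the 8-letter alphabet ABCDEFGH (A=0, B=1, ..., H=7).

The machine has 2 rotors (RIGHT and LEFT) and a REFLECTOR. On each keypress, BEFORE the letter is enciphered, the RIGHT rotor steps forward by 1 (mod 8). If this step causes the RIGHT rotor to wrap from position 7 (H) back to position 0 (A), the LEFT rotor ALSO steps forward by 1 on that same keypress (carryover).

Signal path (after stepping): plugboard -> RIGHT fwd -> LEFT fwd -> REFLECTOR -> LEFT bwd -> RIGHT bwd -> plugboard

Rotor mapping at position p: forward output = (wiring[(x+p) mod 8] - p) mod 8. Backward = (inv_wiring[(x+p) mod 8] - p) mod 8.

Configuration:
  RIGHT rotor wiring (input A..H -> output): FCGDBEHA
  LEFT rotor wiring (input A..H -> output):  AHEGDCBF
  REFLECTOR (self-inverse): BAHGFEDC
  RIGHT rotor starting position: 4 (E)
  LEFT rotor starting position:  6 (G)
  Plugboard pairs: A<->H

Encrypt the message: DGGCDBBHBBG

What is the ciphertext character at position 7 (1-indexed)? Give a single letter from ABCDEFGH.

Char 1 ('D'): step: R->5, L=6; D->plug->D->R->A->L->D->refl->G->L'->E->R'->H->plug->A
Char 2 ('G'): step: R->6, L=6; G->plug->G->R->D->L->B->refl->A->L'->F->R'->F->plug->F
Char 3 ('G'): step: R->7, L=6; G->plug->G->R->F->L->A->refl->B->L'->D->R'->C->plug->C
Char 4 ('C'): step: R->0, L->7 (L advanced); C->plug->C->R->G->L->D->refl->G->L'->A->R'->H->plug->A
Char 5 ('D'): step: R->1, L=7; D->plug->D->R->A->L->G->refl->D->L'->G->R'->F->plug->F
Char 6 ('B'): step: R->2, L=7; B->plug->B->R->B->L->B->refl->A->L'->C->R'->D->plug->D
Char 7 ('B'): step: R->3, L=7; B->plug->B->R->G->L->D->refl->G->L'->A->R'->A->plug->H

H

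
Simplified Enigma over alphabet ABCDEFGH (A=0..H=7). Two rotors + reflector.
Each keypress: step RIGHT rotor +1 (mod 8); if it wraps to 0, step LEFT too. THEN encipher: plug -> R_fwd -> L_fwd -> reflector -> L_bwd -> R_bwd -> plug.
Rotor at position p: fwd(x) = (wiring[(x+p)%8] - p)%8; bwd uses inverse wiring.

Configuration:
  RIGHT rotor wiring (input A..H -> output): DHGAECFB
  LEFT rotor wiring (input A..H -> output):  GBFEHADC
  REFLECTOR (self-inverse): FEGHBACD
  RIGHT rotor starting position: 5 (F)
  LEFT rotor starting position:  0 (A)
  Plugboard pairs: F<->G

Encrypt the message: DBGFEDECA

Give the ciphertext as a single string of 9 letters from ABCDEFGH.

Char 1 ('D'): step: R->6, L=0; D->plug->D->R->B->L->B->refl->E->L'->D->R'->B->plug->B
Char 2 ('B'): step: R->7, L=0; B->plug->B->R->E->L->H->refl->D->L'->G->R'->H->plug->H
Char 3 ('G'): step: R->0, L->1 (L advanced); G->plug->F->R->C->L->D->refl->H->L'->E->R'->E->plug->E
Char 4 ('F'): step: R->1, L=1; F->plug->G->R->A->L->A->refl->F->L'->H->R'->C->plug->C
Char 5 ('E'): step: R->2, L=1; E->plug->E->R->D->L->G->refl->C->L'->F->R'->H->plug->H
Char 6 ('D'): step: R->3, L=1; D->plug->D->R->C->L->D->refl->H->L'->E->R'->G->plug->F
Char 7 ('E'): step: R->4, L=1; E->plug->E->R->H->L->F->refl->A->L'->A->R'->A->plug->A
Char 8 ('C'): step: R->5, L=1; C->plug->C->R->E->L->H->refl->D->L'->C->R'->E->plug->E
Char 9 ('A'): step: R->6, L=1; A->plug->A->R->H->L->F->refl->A->L'->A->R'->E->plug->E

Answer: BHECHFAEE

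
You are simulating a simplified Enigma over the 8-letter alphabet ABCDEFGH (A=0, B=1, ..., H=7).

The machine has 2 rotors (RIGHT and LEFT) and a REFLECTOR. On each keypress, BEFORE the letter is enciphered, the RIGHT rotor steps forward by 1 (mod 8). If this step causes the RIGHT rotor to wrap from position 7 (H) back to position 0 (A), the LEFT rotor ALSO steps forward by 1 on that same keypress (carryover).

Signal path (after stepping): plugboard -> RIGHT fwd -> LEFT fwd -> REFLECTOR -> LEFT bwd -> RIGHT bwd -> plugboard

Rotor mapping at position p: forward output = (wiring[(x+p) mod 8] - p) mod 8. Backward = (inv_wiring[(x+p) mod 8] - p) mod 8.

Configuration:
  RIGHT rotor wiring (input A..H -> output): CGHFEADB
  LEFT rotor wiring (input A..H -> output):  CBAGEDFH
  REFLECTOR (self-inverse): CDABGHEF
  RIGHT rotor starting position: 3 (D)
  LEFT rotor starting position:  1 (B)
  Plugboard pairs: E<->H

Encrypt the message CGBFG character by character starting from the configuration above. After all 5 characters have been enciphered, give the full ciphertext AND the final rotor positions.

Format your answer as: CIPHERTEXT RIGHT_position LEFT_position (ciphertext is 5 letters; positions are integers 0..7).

Answer: GCFHH 0 2

Derivation:
Char 1 ('C'): step: R->4, L=1; C->plug->C->R->H->L->B->refl->D->L'->D->R'->G->plug->G
Char 2 ('G'): step: R->5, L=1; G->plug->G->R->A->L->A->refl->C->L'->E->R'->C->plug->C
Char 3 ('B'): step: R->6, L=1; B->plug->B->R->D->L->D->refl->B->L'->H->R'->F->plug->F
Char 4 ('F'): step: R->7, L=1; F->plug->F->R->F->L->E->refl->G->L'->G->R'->E->plug->H
Char 5 ('G'): step: R->0, L->2 (L advanced); G->plug->G->R->D->L->B->refl->D->L'->E->R'->E->plug->H
Final: ciphertext=GCFHH, RIGHT=0, LEFT=2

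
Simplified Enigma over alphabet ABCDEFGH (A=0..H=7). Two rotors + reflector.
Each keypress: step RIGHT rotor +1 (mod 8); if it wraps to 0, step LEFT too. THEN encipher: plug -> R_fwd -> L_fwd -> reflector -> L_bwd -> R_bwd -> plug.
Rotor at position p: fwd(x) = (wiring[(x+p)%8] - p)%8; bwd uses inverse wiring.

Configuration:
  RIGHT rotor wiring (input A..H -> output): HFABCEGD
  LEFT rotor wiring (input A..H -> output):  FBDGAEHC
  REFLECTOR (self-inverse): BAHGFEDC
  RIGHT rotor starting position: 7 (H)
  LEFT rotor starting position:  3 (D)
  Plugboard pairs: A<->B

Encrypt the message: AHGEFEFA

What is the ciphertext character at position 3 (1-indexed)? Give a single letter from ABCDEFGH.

Char 1 ('A'): step: R->0, L->4 (L advanced); A->plug->B->R->F->L->F->refl->E->L'->A->R'->C->plug->C
Char 2 ('H'): step: R->1, L=4; H->plug->H->R->G->L->H->refl->C->L'->H->R'->B->plug->A
Char 3 ('G'): step: R->2, L=4; G->plug->G->R->F->L->F->refl->E->L'->A->R'->C->plug->C

C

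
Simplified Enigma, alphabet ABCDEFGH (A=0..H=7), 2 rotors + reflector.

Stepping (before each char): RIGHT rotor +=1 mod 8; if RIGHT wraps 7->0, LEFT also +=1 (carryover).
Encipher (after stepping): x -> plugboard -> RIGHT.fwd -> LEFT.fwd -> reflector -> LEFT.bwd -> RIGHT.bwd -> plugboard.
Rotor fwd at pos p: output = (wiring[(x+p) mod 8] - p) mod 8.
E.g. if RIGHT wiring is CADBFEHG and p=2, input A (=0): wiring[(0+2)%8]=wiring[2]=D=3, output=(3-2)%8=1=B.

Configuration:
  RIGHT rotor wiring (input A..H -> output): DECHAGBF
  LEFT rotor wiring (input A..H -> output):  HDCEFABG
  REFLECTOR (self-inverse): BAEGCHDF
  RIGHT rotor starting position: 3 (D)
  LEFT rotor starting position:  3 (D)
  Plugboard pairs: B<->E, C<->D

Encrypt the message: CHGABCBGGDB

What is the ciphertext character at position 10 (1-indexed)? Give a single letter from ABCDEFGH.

Char 1 ('C'): step: R->4, L=3; C->plug->D->R->B->L->C->refl->E->L'->F->R'->C->plug->D
Char 2 ('H'): step: R->5, L=3; H->plug->H->R->D->L->G->refl->D->L'->E->R'->B->plug->E
Char 3 ('G'): step: R->6, L=3; G->plug->G->R->C->L->F->refl->H->L'->H->R'->B->plug->E
Char 4 ('A'): step: R->7, L=3; A->plug->A->R->G->L->A->refl->B->L'->A->R'->E->plug->B
Char 5 ('B'): step: R->0, L->4 (L advanced); B->plug->E->R->A->L->B->refl->A->L'->H->R'->D->plug->C
Char 6 ('C'): step: R->1, L=4; C->plug->D->R->H->L->A->refl->B->L'->A->R'->F->plug->F
Char 7 ('B'): step: R->2, L=4; B->plug->E->R->H->L->A->refl->B->L'->A->R'->A->plug->A
Char 8 ('G'): step: R->3, L=4; G->plug->G->R->B->L->E->refl->C->L'->D->R'->C->plug->D
Char 9 ('G'): step: R->4, L=4; G->plug->G->R->G->L->G->refl->D->L'->E->R'->A->plug->A
Char 10 ('D'): step: R->5, L=4; D->plug->C->R->A->L->B->refl->A->L'->H->R'->E->plug->B

B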